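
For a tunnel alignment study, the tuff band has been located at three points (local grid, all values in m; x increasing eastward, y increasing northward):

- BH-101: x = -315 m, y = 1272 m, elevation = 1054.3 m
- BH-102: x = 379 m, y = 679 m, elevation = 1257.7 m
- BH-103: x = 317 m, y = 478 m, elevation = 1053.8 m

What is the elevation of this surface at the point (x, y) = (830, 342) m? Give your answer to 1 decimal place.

Two edge vectors: BH-101→BH-102 = (694, -593, 203.4), BH-101→BH-103 = (632, -794, -0.5).
Normal n = (BH-101→BH-102) × (BH-101→BH-103) = (161796.1, 128895.8, -176260).
So ∂z/∂x = −n_x/n_z = 0.917940 and ∂z/∂y = −n_y/n_z = 0.731282.
Intercept c from BH-101: 1054.3 + 289.15 − 930.19 = 413.26.
At (830, 342): z = 761.9 + 250.1 + 413.26 = 1425.2 m.

1425.2 m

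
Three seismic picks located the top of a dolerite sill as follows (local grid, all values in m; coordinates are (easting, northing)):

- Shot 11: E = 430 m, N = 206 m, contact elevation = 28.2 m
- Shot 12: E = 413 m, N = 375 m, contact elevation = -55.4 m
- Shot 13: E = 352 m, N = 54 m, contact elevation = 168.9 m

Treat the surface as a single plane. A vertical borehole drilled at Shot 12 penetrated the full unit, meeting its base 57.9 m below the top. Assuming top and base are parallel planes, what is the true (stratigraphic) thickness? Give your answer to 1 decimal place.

43.0 m

Two edge vectors: Shot 11→Shot 12 = (-17, 169, -83.6), Shot 11→Shot 13 = (-78, -152, 140.7).
Normal n = (Shot 11→Shot 12) × (Shot 11→Shot 13) = (11071.1, 8912.7, 15766).
So ∂z/∂E = −n_x/n_z = −0.70221 and ∂z/∂N = −n_y/n_z = −0.56531.
|∇z| = √(a²+b²) = 0.90149, so dip δ = arctan(0.90149) = 42.03°.
True thickness = vertical thickness × cos δ = 57.9 × cos 42.03° = 43.0 m.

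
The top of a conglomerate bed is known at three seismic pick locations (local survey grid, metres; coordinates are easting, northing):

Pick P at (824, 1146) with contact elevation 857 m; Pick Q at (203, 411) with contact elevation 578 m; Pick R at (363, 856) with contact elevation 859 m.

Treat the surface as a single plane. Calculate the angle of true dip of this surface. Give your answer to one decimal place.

44.1°

Two edge vectors: Pick P→Pick Q = (-621, -735, -279), Pick P→Pick R = (-461, -290, 2).
Normal n = (Pick P→Pick Q) × (Pick P→Pick R) = (-82380, 129861, -158745).
So ∂z/∂easting = −n_x/n_z = −0.51895 and ∂z/∂northing = −n_y/n_z = 0.81805.
Gradient magnitude |∇z| = √(a² + b²) = √(0.26930 + 0.66920) = 0.96877.
True dip = arctan(0.96877) = 44.1°, dipping toward SSE (azimuth ≈ 148°).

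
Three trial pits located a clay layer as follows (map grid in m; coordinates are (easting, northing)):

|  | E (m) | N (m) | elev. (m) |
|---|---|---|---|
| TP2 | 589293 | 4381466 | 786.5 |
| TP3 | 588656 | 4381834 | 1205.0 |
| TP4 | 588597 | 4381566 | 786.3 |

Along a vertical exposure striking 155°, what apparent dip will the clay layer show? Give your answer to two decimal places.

Let the plane be z = a·E + b·N + c.
TP3−TP2: −637a + 368b = 418.5;  TP4−TP2: −696a + 100b = −0.2.
Solving gives a = 0.21787, b = 1.51435.
Unit vector along 155° is (sin 155°, cos 155°) = (0.4226, -0.9063).
Slope in that direction = a·(0.4226) + b·(-0.9063) = −1.28039.
Apparent dip = arctan|1.28039| = 52.01° (true dip is 56.8°, so apparent ≤ true as expected).

52.01°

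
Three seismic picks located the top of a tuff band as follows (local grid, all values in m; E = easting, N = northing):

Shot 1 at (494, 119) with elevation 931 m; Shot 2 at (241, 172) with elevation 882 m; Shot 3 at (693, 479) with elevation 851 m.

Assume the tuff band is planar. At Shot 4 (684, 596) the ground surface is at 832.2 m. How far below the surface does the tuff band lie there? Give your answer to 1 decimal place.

Let the plane be z = a·E + b·N + c.
Shot 2−Shot 1: −253a + 53b = −49;  Shot 3−Shot 1: 199a + 360b = −80.
Solving gives a = 0.13185, b = −0.29511.
Then c = 931 − a·494 − b·119 = 900.98.
At (684, 596): z_contact = 90.19 − 175.88 + 900.98 = 815.29 m.
Depth below ground = 832.2 − 815.29 = 16.9 m.

16.9 m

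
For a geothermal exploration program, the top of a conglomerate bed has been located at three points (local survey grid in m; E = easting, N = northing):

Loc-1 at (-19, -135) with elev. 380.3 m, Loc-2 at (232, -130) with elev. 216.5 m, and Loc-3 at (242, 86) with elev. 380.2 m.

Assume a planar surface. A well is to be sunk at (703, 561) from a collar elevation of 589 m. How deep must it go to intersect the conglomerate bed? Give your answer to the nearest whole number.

142 m

Let the plane be z = a·E + b·N + c.
Loc-2−Loc-1: 251a + 5b = −163.8;  Loc-3−Loc-1: 261a + 221b = −0.1.
Solving gives a = −0.66830, b = 0.78881.
Then c = 380.3 − a·-19 − b·-135 = 474.09.
At (703, 561): z_contact = −469.8 + 442.5 + 474.09 = 446.8 m.
Depth below ground = 589 − 446.8 = 142 m.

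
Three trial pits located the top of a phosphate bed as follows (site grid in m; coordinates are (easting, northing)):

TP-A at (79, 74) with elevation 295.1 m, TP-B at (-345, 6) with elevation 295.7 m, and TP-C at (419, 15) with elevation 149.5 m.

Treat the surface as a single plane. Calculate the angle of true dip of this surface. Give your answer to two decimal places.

52.32°

Two edge vectors: TP-A→TP-B = (-424, -68, 0.6), TP-A→TP-C = (340, -59, -145.6).
Normal n = (TP-A→TP-B) × (TP-A→TP-C) = (9936.2, -61530.4, 48136).
So ∂z/∂E = −n_x/n_z = −0.20642 and ∂z/∂N = −n_y/n_z = 1.27826.
Gradient magnitude |∇z| = √(a² + b²) = √(0.04261 + 1.63395) = 1.29482.
True dip = arctan(1.29482) = 52.32°, dipping toward S (azimuth ≈ 171°).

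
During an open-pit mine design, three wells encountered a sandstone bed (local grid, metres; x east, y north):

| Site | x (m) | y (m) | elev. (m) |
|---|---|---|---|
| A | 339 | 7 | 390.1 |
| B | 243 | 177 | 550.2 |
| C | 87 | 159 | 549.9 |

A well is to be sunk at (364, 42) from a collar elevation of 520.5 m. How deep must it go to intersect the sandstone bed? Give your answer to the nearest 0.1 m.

Let the plane be z = a·x + b·y + c.
B−A: −96a + 170b = 160.1;  C−A: −252a + 152b = 159.8.
Solving gives a = −0.10021, b = 0.88517.
Then c = 390.1 − a·339 − b·7 = 417.88.
At (364, 42): z_contact = −36.48 + 37.18 + 417.88 = 418.58 m.
Depth below ground = 520.5 − 418.58 = 101.9 m.

101.9 m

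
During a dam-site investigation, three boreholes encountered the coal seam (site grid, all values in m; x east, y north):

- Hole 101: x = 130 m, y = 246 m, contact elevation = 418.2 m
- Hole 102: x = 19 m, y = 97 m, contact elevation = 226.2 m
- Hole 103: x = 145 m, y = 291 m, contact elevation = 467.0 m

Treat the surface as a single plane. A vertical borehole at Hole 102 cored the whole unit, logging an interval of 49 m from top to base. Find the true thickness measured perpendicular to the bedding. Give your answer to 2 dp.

Let the plane be z = a·x + b·y + c.
Hole 102−Hole 101: −111a − 149b = −192;  Hole 103−Hole 101: 15a + 45b = 48.8.
Solving gives a = 0.49594, b = 0.91913.
|∇z| = √(a²+b²) = 1.04439, so dip δ = arctan(1.04439) = 46.24°.
True thickness = vertical thickness × cos δ = 49 × cos 46.24° = 33.89 m.

33.89 m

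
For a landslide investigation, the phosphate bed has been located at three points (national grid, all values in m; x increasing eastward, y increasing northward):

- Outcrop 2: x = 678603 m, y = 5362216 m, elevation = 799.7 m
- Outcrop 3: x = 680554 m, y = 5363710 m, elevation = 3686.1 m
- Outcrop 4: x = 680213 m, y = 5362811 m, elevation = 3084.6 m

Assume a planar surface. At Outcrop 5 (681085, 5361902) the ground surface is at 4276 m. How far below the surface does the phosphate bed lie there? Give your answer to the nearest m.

Two edge vectors: Outcrop 2→Outcrop 3 = (1951, 1494, 2886.4), Outcrop 2→Outcrop 4 = (1610, 595, 2284.9).
Normal n = (Outcrop 2→Outcrop 3) × (Outcrop 2→Outcrop 4) = (1696232.6, 189264.1, -1244495).
So ∂z/∂x = −n_x/n_z = 1.36298868 and ∂z/∂y = −n_y/n_z = 0.15208104.
Intercept c from Outcrop 2: 799.7 − 924928.21 − 815491.41 = −1739619.92.
At (681085, 5361902): z_contact = 928311.1 + 815443.7 − 1739619.92 = 4134.9 m.
Depth below ground = 4276 − 4134.9 = 141 m.

141 m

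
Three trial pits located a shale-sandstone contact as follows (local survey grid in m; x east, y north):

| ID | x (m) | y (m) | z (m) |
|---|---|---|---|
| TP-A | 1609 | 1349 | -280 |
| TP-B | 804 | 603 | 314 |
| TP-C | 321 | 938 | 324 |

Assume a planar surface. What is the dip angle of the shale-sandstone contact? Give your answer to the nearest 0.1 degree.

28.8°

Let the plane be z = a·x + b·y + c.
TP-B−TP-A: −805a − 746b = 594;  TP-C−TP-A: −1288a − 411b = 604.
Solving gives a = −0.32770, b = −0.44263.
Gradient magnitude |∇z| = √(a² + b²) = √(0.10739 + 0.19592) = 0.55073.
True dip = arctan(0.55073) = 28.8°, dipping toward NE (azimuth ≈ 037°).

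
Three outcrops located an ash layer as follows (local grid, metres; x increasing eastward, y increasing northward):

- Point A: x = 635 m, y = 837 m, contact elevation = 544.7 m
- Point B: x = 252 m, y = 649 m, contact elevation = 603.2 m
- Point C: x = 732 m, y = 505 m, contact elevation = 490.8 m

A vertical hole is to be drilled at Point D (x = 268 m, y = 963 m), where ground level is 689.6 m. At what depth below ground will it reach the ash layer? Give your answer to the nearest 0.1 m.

Two edge vectors: Point A→Point B = (-383, -188, 58.5), Point A→Point C = (97, -332, -53.9).
Normal n = (Point A→Point B) × (Point A→Point C) = (29555.2, -14969.2, 145392).
So ∂z/∂x = −n_x/n_z = −0.20328 and ∂z/∂y = −n_y/n_z = 0.10296.
Intercept c from Point A: 544.7 + 129.08 − 86.18 = 587.61.
At (268, 963): z_contact = −54.48 + 99.15 + 587.61 = 632.28 m.
Depth below ground = 689.6 − 632.28 = 57.3 m.

57.3 m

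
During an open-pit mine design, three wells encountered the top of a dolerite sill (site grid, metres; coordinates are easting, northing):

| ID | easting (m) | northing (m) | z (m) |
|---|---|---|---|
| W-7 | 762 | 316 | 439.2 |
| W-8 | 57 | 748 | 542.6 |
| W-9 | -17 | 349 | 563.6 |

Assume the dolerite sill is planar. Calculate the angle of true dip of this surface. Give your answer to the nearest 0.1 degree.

9.2°

Let the plane be z = a·easting + b·northing + c.
W-8−W-7: −705a + 432b = 103.4;  W-9−W-7: −779a + 33b = 124.4.
Solving gives a = −0.16066, b = −0.02284.
Gradient magnitude |∇z| = √(a² + b²) = √(0.02581 + 0.00052) = 0.16227.
True dip = arctan(0.16227) = 9.2°, dipping toward E (azimuth ≈ 082°).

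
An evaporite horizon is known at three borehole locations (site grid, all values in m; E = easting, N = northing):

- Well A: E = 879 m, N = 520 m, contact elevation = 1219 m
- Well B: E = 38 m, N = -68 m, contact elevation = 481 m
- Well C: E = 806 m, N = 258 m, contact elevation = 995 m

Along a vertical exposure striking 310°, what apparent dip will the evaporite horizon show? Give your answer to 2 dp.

12.47°

Two edge vectors: Well A→Well B = (-841, -588, -738), Well A→Well C = (-73, -262, -224).
Normal n = (Well A→Well B) × (Well A→Well C) = (-61644, -134510, 177418).
So ∂z/∂E = −n_x/n_z = 0.34745 and ∂z/∂N = −n_y/n_z = 0.75815.
Unit vector along 310° is (sin 310°, cos 310°) = (-0.7660, 0.6428).
Slope in that direction = a·(-0.7660) + b·(0.6428) = 0.22117.
Apparent dip = arctan|0.22117| = 12.47° (true dip is 39.8°, so apparent ≤ true as expected).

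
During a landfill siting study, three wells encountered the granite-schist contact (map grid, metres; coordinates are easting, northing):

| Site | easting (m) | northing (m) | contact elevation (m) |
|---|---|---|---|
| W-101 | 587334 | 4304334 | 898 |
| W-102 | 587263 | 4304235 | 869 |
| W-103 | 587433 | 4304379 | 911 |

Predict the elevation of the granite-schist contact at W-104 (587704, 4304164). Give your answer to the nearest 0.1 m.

846.9 m

Two edge vectors: W-101→W-102 = (-71, -99, -29), W-101→W-103 = (99, 45, 13).
Normal n = (W-101→W-102) × (W-101→W-103) = (18, -1948, 6606).
So ∂z/∂easting = −n_x/n_z = −0.002724796 and ∂z/∂northing = −n_y/n_z = 0.294883439.
Intercept c from W-101: 898 + 1600.37 − 1269276.81 = −1266778.45.
At (587704, 4304164): z = −1601.4 + 1269226.7 − 1266778.45 = 846.9 m.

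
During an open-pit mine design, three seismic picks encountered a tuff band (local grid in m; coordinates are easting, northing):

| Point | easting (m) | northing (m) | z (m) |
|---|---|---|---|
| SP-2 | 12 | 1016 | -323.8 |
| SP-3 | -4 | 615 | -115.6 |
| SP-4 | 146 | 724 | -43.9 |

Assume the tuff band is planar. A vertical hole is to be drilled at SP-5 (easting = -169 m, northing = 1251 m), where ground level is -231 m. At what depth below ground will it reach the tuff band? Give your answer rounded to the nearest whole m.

Let the plane be z = a·easting + b·northing + c.
SP-3−SP-2: −16a − 401b = 208.2;  SP-4−SP-2: 134a − 292b = 279.9.
Solving gives a = 0.88083, b = −0.55435.
Then c = -323.8 − a·12 − b·1016 = 228.85.
At (-169, 1251): z_contact = −148.9 − 693.5 + 228.85 = -613.5 m.
Depth below ground = -231 − (-613.5) = 383 m.

383 m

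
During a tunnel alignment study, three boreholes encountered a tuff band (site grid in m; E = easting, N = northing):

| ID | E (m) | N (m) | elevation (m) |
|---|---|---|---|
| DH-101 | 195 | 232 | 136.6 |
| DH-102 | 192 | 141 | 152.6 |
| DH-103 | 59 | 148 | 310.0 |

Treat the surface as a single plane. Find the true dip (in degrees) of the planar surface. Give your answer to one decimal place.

50.2°

Let the plane be z = a·E + b·N + c.
DH-102−DH-101: −3a − 91b = 16;  DH-103−DH-101: −136a − 84b = 173.4.
Solving gives a = −1.19065, b = −0.13657.
Gradient magnitude |∇z| = √(a² + b²) = √(1.41764 + 0.01865) = 1.19845.
True dip = arctan(1.19845) = 50.2°, dipping toward E (azimuth ≈ 083°).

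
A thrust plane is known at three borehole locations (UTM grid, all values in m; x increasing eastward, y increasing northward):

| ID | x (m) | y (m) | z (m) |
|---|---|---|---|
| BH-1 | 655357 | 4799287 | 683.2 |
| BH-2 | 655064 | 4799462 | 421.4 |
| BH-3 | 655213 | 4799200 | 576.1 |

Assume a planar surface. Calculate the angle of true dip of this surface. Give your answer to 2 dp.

Two edge vectors: BH-1→BH-2 = (-293, 175, -261.8), BH-1→BH-3 = (-144, -87, -107.1).
Normal n = (BH-1→BH-2) × (BH-1→BH-3) = (-41519.1, 6318.9, 50691).
So ∂z/∂x = −n_x/n_z = 0.81906 and ∂z/∂y = −n_y/n_z = −0.12466.
Gradient magnitude |∇z| = √(a² + b²) = √(0.67086 + 0.01554) = 0.82849.
True dip = arctan(0.82849) = 39.64°, dipping toward W (azimuth ≈ 279°).

39.64°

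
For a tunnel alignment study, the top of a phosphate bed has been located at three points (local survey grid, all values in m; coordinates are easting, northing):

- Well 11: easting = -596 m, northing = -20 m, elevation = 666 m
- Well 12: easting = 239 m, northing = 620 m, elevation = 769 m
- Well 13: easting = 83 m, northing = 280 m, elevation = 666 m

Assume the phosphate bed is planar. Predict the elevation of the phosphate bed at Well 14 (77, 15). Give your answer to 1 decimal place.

Two edge vectors: Well 11→Well 12 = (835, 640, 103), Well 11→Well 13 = (679, 300, 0).
Normal n = (Well 11→Well 12) × (Well 11→Well 13) = (-30900, 69937, -184060).
So ∂z/∂easting = −n_x/n_z = −0.16788 and ∂z/∂northing = −n_y/n_z = 0.37997.
Intercept c from Well 11: 666 − 100.06 + 7.60 = 573.54.
At (77, 15): z = −12.9 + 5.7 + 573.54 = 566.3 m.

566.3 m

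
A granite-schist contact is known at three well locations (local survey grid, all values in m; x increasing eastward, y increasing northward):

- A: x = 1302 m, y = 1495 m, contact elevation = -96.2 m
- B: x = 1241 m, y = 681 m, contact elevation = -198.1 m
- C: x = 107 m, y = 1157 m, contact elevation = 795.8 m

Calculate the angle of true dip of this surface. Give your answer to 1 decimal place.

Let the plane be z = a·x + b·y + c.
B−A: −61a − 814b = −101.9;  C−A: −1195a − 338b = 892.
Solving gives a = −0.79878, b = 0.18504.
Gradient magnitude |∇z| = √(a² + b²) = √(0.63805 + 0.03424) = 0.81994.
True dip = arctan(0.81994) = 39.3°, dipping toward ESE (azimuth ≈ 103°).

39.3°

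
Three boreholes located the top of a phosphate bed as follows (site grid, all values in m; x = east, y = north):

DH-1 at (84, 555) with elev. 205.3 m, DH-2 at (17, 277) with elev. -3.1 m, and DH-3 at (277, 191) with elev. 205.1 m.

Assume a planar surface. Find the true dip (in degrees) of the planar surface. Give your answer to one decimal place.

47.7°

Let the plane be z = a·x + b·y + c.
DH-2−DH-1: −67a − 278b = −208.4;  DH-3−DH-1: 193a − 364b = −0.2.
Solving gives a = 0.97130, b = 0.51555.
Gradient magnitude |∇z| = √(a² + b²) = √(0.94342 + 0.26579) = 1.09964.
True dip = arctan(1.09964) = 47.7°, dipping toward WSW (azimuth ≈ 242°).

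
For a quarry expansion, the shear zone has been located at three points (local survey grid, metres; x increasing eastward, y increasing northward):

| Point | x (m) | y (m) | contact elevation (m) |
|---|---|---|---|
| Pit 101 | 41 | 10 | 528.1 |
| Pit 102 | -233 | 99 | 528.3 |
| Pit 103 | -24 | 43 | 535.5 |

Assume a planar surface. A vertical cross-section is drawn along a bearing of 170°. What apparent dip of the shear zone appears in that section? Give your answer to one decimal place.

Let the plane be z = a·x + b·y + c.
Pit 102−Pit 101: −274a + 89b = 0.2;  Pit 103−Pit 101: −65a + 33b = 7.4.
Solving gives a = 0.20018, b = 0.61854.
Unit vector along 170° is (sin 170°, cos 170°) = (0.1736, -0.9848).
Slope in that direction = a·(0.1736) + b·(-0.9848) = −0.57439.
Apparent dip = arctan|0.57439| = 29.9° (true dip is 33.0°, so apparent ≤ true as expected).

29.9°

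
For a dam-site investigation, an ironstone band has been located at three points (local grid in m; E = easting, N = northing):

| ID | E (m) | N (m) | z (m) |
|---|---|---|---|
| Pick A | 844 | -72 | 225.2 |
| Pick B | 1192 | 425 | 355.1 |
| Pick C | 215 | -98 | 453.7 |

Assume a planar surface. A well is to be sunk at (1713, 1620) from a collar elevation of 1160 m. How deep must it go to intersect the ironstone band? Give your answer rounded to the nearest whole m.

Two edge vectors: Pick A→Pick B = (348, 497, 129.9), Pick A→Pick C = (-629, -26, 228.5).
Normal n = (Pick A→Pick B) × (Pick A→Pick C) = (116941.9, -161225.1, 303565).
So ∂z/∂E = −n_x/n_z = −0.38523 and ∂z/∂N = −n_y/n_z = 0.53111.
Intercept c from Pick A: 225.2 + 325.13 + 38.24 = 588.57.
At (1713, 1620): z_contact = −659.9 + 860.4 + 588.57 = 789.1 m.
Depth below ground = 1160 − 789.1 = 371 m.

371 m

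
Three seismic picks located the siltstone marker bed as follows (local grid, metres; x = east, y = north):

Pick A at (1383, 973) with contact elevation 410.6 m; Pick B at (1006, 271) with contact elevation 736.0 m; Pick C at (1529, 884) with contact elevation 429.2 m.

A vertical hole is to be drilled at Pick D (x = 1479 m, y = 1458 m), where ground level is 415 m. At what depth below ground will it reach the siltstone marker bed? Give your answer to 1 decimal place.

210.0 m

Two edge vectors: Pick A→Pick B = (-377, -702, 325.4), Pick A→Pick C = (146, -89, 18.6).
Normal n = (Pick A→Pick B) × (Pick A→Pick C) = (15903.4, 54520.6, 136045).
So ∂z/∂x = −n_x/n_z = −0.116898 and ∂z/∂y = −n_y/n_z = −0.400754.
Intercept c from Pick A: 410.6 + 161.67 + 389.93 = 962.20.
At (1479, 1458): z_contact = −172.89 − 584.30 + 962.20 = 205.01 m.
Depth below ground = 415 − 205.01 = 210.0 m.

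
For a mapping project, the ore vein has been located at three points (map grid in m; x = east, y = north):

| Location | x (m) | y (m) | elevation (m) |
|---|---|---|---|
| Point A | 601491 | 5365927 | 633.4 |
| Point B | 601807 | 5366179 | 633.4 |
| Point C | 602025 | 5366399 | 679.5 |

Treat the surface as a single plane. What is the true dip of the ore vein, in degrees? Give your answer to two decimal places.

51.95°

Two edge vectors: Point A→Point B = (316, 252, 0), Point A→Point C = (534, 472, 46.1).
Normal n = (Point A→Point B) × (Point A→Point C) = (11617.2, -14567.6, 14584).
So ∂z/∂x = −n_x/n_z = −0.79657 and ∂z/∂y = −n_y/n_z = 0.99888.
Gradient magnitude |∇z| = √(a² + b²) = √(0.63453 + 0.99775) = 1.27761.
True dip = arctan(1.27761) = 51.95°, dipping toward SE (azimuth ≈ 141°).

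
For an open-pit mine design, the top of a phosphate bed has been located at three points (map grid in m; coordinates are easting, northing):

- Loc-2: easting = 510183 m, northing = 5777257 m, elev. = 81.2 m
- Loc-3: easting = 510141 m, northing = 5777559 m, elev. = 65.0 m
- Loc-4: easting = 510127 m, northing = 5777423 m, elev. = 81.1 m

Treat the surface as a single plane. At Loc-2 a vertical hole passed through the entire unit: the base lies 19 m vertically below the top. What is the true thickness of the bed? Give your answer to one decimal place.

Let the plane be z = a·easting + b·northing + c.
Loc-3−Loc-2: −42a + 302b = −16.2;  Loc-4−Loc-2: −56a + 166b = −0.1.
Solving gives a = −0.26751, b = −0.09085.
|∇z| = √(a²+b²) = 0.28251, so dip δ = arctan(0.28251) = 15.78°.
True thickness = vertical thickness × cos δ = 19 × cos 15.78° = 18.3 m.

18.3 m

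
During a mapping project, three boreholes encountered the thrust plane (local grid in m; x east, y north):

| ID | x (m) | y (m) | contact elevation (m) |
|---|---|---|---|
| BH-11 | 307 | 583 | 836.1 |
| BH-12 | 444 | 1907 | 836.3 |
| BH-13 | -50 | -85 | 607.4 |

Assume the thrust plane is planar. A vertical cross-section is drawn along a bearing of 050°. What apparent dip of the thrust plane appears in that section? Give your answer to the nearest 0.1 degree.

29.1°

Two edge vectors: BH-11→BH-12 = (137, 1324, 0.2), BH-11→BH-13 = (-357, -668, -228.7).
Normal n = (BH-11→BH-12) × (BH-11→BH-13) = (-302665.2, 31260.5, 381152).
So ∂z/∂x = −n_x/n_z = 0.79408 and ∂z/∂y = −n_y/n_z = −0.08202.
Unit vector along 050° is (sin 50°, cos 50°) = (0.7660, 0.6428).
Slope in that direction = a·(0.7660) + b·(0.6428) = 0.55558.
Apparent dip = arctan|0.55558| = 29.1° (true dip is 38.6°, so apparent ≤ true as expected).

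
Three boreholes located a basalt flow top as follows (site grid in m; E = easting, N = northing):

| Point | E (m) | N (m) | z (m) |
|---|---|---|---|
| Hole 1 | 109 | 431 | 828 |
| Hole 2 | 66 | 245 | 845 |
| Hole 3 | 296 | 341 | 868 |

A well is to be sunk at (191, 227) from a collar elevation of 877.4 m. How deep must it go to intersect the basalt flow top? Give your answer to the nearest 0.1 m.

Let the plane be z = a·E + b·N + c.
Hole 2−Hole 1: −43a − 186b = 17;  Hole 3−Hole 1: 187a − 90b = 40.
Solving gives a = 0.15290, b = −0.12675.
Then c = 828 − a·109 − b·431 = 865.96.
At (191, 227): z_contact = 29.20 − 28.77 + 865.96 = 866.39 m.
Depth below ground = 877.4 − 866.39 = 11.0 m.

11.0 m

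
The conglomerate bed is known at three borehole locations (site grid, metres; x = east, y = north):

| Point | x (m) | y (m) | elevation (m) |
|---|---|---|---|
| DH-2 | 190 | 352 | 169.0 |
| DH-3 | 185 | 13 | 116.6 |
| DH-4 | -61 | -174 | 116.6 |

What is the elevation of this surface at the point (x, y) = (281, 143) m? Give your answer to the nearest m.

Let the plane be z = a·x + b·y + c.
DH-3−DH-2: −5a − 339b = −52.4;  DH-4−DH-2: −251a − 526b = −52.4.
Solving gives a = −0.11883, b = 0.15632.
Then c = 169 − a·190 − b·352 = 136.55.
At (281, 143): z = −33.4 + 22.4 + 136.55 = 125.5 m.

126 m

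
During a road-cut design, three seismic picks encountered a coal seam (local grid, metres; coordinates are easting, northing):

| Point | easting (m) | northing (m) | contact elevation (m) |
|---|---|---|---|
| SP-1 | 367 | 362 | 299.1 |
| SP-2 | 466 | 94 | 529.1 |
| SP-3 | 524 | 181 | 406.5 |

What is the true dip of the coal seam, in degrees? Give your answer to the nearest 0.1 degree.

Let the plane be z = a·easting + b·northing + c.
SP-2−SP-1: 99a − 268b = 230;  SP-3−SP-1: 157a − 181b = 107.4.
Solving gives a = −0.53180, b = −1.05466.
Gradient magnitude |∇z| = √(a² + b²) = √(0.28282 + 1.11231) = 1.18115.
True dip = arctan(1.18115) = 49.7°, dipping toward NNE (azimuth ≈ 027°).

49.7°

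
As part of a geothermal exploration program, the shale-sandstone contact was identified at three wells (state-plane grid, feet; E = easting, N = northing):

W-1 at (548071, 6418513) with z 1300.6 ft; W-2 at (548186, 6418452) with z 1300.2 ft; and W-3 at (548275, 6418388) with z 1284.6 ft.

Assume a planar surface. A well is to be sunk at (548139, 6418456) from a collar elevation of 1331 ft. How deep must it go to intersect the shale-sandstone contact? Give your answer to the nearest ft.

50 ft

Two edge vectors: W-1→W-2 = (115, -61, -0.4), W-1→W-3 = (204, -125, -16).
Normal n = (W-1→W-2) × (W-1→W-3) = (926, 1758.4, -1931).
So ∂z/∂E = −n_x/n_z = 0.47954428 and ∂z/∂N = −n_y/n_z = 0.91061626.
Intercept c from W-1: 1300.6 − 262824.31 − 5844802.31 = −6106326.02.
At (548139, 6418456): z_contact = 262856.9 + 5844750.4 − 6106326.02 = 1281.3 ft.
Depth below ground = 1331 − 1281.3 = 50 ft.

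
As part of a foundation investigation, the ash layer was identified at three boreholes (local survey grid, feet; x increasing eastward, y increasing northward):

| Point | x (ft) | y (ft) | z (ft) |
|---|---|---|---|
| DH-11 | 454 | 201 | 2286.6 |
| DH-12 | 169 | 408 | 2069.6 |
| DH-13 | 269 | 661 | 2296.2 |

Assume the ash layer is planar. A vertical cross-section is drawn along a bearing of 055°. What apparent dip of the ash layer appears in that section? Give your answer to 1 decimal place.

Two edge vectors: DH-11→DH-12 = (-285, 207, -217), DH-11→DH-13 = (-185, 460, 9.6).
Normal n = (DH-11→DH-12) × (DH-11→DH-13) = (101807.2, 42881, -92805).
So ∂z/∂x = −n_x/n_z = 1.09700 and ∂z/∂y = −n_y/n_z = 0.46205.
Unit vector along 055° is (sin 55°, cos 55°) = (0.8192, 0.5736).
Slope in that direction = a·(0.8192) + b·(0.5736) = 1.16363.
Apparent dip = arctan|1.16363| = 49.3° (true dip is 50.0°, so apparent ≤ true as expected).

49.3°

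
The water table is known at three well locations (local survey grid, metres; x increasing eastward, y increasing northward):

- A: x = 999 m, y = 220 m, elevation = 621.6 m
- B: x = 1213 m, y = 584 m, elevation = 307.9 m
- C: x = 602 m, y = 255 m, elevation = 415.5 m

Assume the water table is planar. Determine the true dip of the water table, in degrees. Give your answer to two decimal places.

49.88°

Two edge vectors: A→B = (214, 364, -313.7), A→C = (-397, 35, -206.1).
Normal n = (A→B) × (A→C) = (-64040.9, 168644.3, 151998).
So ∂z/∂x = −n_x/n_z = 0.42133 and ∂z/∂y = −n_y/n_z = −1.10952.
Gradient magnitude |∇z| = √(a² + b²) = √(0.17752 + 1.23103) = 1.18682.
True dip = arctan(1.18682) = 49.88°, dipping toward NNW (azimuth ≈ 339°).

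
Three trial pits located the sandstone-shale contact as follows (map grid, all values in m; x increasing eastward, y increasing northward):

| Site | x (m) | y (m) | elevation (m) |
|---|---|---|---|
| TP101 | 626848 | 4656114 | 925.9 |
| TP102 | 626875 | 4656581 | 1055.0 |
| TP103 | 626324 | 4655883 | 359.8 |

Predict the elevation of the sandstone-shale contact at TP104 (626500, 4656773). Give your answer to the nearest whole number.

728 m

Let the plane be z = a·x + b·y + c.
TP102−TP101: 27a + 467b = 129.1;  TP103−TP101: −524a − 231b = −566.1.
Solving gives a = 0.98354349, b = 0.21958100.
Then c = 925.9 − a·626848 − b·4656114 = −1638000.53.
At (626500, 4656773): z = 616190.0 + 1022538.9 − 1638000.53 = 728.3 m.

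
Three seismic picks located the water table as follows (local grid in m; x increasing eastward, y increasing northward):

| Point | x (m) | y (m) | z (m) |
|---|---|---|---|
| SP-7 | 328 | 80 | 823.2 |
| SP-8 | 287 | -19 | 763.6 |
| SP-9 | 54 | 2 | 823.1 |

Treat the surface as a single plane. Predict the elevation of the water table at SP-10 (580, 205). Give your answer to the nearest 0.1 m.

859.6 m

Two edge vectors: SP-7→SP-8 = (-41, -99, -59.6), SP-7→SP-9 = (-274, -78, -0.1).
Normal n = (SP-7→SP-8) × (SP-7→SP-9) = (-4638.9, 16326.3, -23928).
So ∂z/∂x = −n_x/n_z = −0.19387 and ∂z/∂y = −n_y/n_z = 0.68231.
Intercept c from SP-7: 823.2 + 63.59 − 54.58 = 832.20.
At (580, 205): z = −112.4 + 139.9 + 832.20 = 859.6 m.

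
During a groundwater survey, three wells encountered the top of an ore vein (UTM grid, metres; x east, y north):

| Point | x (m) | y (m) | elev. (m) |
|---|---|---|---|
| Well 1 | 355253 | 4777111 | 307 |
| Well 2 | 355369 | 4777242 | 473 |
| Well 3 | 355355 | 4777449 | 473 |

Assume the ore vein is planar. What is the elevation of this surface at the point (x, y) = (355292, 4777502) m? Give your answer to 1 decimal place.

Two edge vectors: Well 1→Well 2 = (116, 131, 166), Well 1→Well 3 = (102, 338, 166).
Normal n = (Well 1→Well 2) × (Well 1→Well 3) = (-34362, -2324, 25846).
So ∂z/∂x = −n_x/n_z = 1.329490056 and ∂z/∂y = −n_y/n_z = 0.089917202.
Intercept c from Well 1: 307 − 472305.33 − 429544.45 = −901542.79.
At (355292, 4777502): z = 472357.2 + 429579.6 − 901542.79 = 394.0 m.

394.0 m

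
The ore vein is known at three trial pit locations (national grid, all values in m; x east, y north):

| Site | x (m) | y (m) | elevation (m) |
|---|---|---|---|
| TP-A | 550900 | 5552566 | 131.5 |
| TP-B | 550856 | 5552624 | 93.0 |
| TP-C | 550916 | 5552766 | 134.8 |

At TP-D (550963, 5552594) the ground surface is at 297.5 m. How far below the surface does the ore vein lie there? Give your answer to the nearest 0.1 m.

116.2 m

Two edge vectors: TP-A→TP-B = (-44, 58, -38.5), TP-A→TP-C = (16, 200, 3.3).
Normal n = (TP-A→TP-B) × (TP-A→TP-C) = (7891.4, -470.8, -9728).
So ∂z/∂x = −n_x/n_z = 0.811204770 and ∂z/∂y = −n_y/n_z = −0.048396382.
Intercept c from TP-A: 131.5 − 446892.71 + 268724.10 = −178037.10.
At (550963, 5552594): z_contact = 446943.81 − 268725.46 − 178037.10 = 181.25 m.
Depth below ground = 297.5 − 181.25 = 116.2 m.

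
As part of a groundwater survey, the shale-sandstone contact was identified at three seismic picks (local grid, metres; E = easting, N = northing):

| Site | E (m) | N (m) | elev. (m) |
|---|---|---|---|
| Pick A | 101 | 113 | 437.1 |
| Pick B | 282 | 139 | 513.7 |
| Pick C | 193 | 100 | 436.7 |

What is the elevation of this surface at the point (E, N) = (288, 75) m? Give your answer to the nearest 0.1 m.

418.9 m

Let the plane be z = a·E + b·N + c.
Pick B−Pick A: 181a + 26b = 76.6;  Pick C−Pick A: 92a − 13b = −0.4.
Solving gives a = 0.20767, b = 1.50044.
Then c = 437.1 − a·101 − b·113 = 246.58.
At (288, 75): z = 59.8 + 112.5 + 246.58 = 418.9 m.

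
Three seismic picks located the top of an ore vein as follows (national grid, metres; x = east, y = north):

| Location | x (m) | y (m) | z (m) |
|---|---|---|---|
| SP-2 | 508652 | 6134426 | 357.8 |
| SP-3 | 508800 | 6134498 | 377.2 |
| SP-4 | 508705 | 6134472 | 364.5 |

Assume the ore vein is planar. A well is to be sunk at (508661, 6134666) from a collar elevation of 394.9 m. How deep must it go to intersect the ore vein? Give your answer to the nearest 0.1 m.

38.8 m

Two edge vectors: SP-2→SP-3 = (148, 72, 19.4), SP-2→SP-4 = (53, 46, 6.7).
Normal n = (SP-2→SP-3) × (SP-2→SP-4) = (-410, 36.6, 2992).
So ∂z/∂x = −n_x/n_z = 0.137032086 and ∂z/∂y = −n_y/n_z = −0.012232620.
Intercept c from SP-2: 357.8 − 69701.64 + 75040.10 = 5696.26.
At (508661, 6134666): z_contact = 69702.88 − 75043.04 + 5696.26 = 356.10 m.
Depth below ground = 394.9 − 356.10 = 38.8 m.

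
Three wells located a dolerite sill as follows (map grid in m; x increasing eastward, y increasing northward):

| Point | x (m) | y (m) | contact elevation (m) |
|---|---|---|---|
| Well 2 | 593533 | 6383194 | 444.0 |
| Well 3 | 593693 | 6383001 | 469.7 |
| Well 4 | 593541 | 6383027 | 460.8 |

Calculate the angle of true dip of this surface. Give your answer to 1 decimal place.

Let the plane be z = a·x + b·y + c.
Well 3−Well 2: 160a − 193b = 25.7;  Well 4−Well 2: 8a − 167b = 16.8.
Solving gives a = 0.04169, b = −0.09860.
Gradient magnitude |∇z| = √(a² + b²) = √(0.00174 + 0.00972) = 0.10705.
True dip = arctan(0.10705) = 6.1°, dipping toward NNW (azimuth ≈ 337°).

6.1°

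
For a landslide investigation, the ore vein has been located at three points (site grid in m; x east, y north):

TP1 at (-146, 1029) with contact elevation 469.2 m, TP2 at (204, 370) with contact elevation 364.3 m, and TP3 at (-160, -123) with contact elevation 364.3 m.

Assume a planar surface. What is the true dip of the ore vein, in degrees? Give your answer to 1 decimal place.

8.9°

Two edge vectors: TP1→TP2 = (350, -659, -104.9), TP1→TP3 = (-14, -1152, -104.9).
Normal n = (TP1→TP2) × (TP1→TP3) = (-51715.7, 38183.6, -412426).
So ∂z/∂x = −n_x/n_z = −0.12539 and ∂z/∂y = −n_y/n_z = 0.09258.
Gradient magnitude |∇z| = √(a² + b²) = √(0.01572 + 0.00857) = 0.15587.
True dip = arctan(0.15587) = 8.9°, dipping toward SE (azimuth ≈ 126°).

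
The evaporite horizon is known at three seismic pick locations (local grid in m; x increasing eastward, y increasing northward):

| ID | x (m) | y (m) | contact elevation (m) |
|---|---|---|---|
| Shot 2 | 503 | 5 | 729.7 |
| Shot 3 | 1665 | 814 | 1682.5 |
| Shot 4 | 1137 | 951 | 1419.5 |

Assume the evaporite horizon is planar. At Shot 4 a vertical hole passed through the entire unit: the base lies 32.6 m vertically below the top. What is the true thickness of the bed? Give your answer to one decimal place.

27.0 m

Two edge vectors: Shot 2→Shot 3 = (1162, 809, 952.8), Shot 2→Shot 4 = (634, 946, 689.8).
Normal n = (Shot 2→Shot 3) × (Shot 2→Shot 4) = (-343300.6, -197472.4, 586346).
So ∂z/∂x = −n_x/n_z = 0.58549 and ∂z/∂y = −n_y/n_z = 0.33678.
|∇z| = √(a²+b²) = 0.67544, so dip δ = arctan(0.67544) = 34.04°.
True thickness = vertical thickness × cos δ = 32.6 × cos 34.04° = 27.0 m.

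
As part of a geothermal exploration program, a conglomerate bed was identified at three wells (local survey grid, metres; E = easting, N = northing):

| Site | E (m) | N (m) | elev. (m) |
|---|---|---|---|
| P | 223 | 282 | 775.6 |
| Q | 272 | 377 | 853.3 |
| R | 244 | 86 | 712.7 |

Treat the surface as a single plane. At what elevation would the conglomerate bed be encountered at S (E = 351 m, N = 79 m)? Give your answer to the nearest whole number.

Two edge vectors: P→Q = (49, 95, 77.7), P→R = (21, -196, -62.9).
Normal n = (P→Q) × (P→R) = (9253.7, 4713.8, -11599).
So ∂z/∂E = −n_x/n_z = 0.79780 and ∂z/∂N = −n_y/n_z = 0.40640.
Intercept c from P: 775.6 − 177.91 − 114.60 = 483.09.
At (351, 79): z = 280.0 + 32.1 + 483.09 = 795.2 m.

795 m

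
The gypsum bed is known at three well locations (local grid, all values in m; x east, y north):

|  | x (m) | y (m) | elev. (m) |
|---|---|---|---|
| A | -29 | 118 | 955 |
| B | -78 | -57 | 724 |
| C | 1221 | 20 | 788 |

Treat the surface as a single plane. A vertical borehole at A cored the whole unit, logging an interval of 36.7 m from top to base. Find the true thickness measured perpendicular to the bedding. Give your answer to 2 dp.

22.07 m

Two edge vectors: A→B = (-49, -175, -231), A→C = (1250, -98, -167).
Normal n = (A→B) × (A→C) = (6587, -296933, 223552).
So ∂z/∂x = −n_x/n_z = −0.02947 and ∂z/∂y = −n_y/n_z = 1.32825.
|∇z| = √(a²+b²) = 1.32858, so dip δ = arctan(1.32858) = 53.03°.
True thickness = vertical thickness × cos δ = 36.7 × cos 53.03° = 22.07 m.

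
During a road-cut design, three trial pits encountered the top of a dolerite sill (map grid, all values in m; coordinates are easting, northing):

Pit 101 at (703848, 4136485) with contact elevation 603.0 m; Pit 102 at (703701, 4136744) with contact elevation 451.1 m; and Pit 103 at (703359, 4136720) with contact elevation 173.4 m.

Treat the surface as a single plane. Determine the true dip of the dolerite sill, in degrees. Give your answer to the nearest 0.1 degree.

Let the plane be z = a·easting + b·northing + c.
Pit 102−Pit 101: −147a + 259b = −151.9;  Pit 103−Pit 101: −489a + 235b = −429.6.
Solving gives a = 0.82047, b = −0.12082.
Gradient magnitude |∇z| = √(a² + b²) = √(0.67317 + 0.01460) = 0.82931.
True dip = arctan(0.82931) = 39.7°, dipping toward W (azimuth ≈ 278°).

39.7°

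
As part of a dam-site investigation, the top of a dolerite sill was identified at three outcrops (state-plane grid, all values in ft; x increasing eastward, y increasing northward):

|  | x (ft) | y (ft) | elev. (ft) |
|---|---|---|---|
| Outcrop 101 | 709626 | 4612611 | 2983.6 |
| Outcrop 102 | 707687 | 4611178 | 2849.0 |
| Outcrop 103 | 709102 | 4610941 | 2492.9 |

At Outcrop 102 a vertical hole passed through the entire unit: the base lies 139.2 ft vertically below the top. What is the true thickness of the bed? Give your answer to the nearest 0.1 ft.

129.1 ft

Two edge vectors: Outcrop 101→Outcrop 102 = (-1939, -1433, -134.6), Outcrop 101→Outcrop 103 = (-524, -1670, -490.7).
Normal n = (Outcrop 101→Outcrop 102) × (Outcrop 101→Outcrop 103) = (478391.1, -880936.9, 2487238).
So ∂z/∂x = −n_x/n_z = −0.19234 and ∂z/∂y = −n_y/n_z = 0.35418.
|∇z| = √(a²+b²) = 0.40304, so dip δ = arctan(0.40304) = 21.95°.
True thickness = vertical thickness × cos δ = 139.2 × cos 21.95° = 129.1 ft.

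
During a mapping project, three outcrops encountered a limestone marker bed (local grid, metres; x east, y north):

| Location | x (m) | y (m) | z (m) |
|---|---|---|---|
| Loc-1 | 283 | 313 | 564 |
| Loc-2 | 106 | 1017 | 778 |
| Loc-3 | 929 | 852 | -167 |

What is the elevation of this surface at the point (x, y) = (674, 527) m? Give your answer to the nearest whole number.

120 m

Two edge vectors: Loc-1→Loc-2 = (-177, 704, 214), Loc-1→Loc-3 = (646, 539, -731).
Normal n = (Loc-1→Loc-2) × (Loc-1→Loc-3) = (-629970, 8857, -550187).
So ∂z/∂x = −n_x/n_z = −1.14501 and ∂z/∂y = −n_y/n_z = 0.01610.
Intercept c from Loc-1: 564 + 324.04 − 5.04 = 883.00.
At (674, 527): z = −771.7 + 8.5 + 883.00 = 119.7 m.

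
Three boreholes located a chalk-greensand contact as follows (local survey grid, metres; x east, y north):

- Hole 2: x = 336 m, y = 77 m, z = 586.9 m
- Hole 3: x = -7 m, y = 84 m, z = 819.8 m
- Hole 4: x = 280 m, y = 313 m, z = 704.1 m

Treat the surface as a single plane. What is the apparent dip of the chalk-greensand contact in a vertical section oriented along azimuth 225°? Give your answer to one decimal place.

Let the plane be z = a·x + b·y + c.
Hole 3−Hole 2: −343a + 7b = 232.9;  Hole 4−Hole 2: −56a + 236b = 117.2.
Solving gives a = −0.67213, b = 0.33712.
Unit vector along 225° is (sin 225°, cos 225°) = (-0.7071, -0.7071).
Slope in that direction = a·(-0.7071) + b·(-0.7071) = 0.23689.
Apparent dip = arctan|0.23689| = 13.3° (true dip is 36.9°, so apparent ≤ true as expected).

13.3°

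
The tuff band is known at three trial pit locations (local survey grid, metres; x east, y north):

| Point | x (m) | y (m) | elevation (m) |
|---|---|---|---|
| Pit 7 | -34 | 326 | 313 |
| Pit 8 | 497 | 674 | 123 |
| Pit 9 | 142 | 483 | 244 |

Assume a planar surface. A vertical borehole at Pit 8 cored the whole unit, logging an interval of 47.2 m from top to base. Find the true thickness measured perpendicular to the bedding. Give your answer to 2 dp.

45.21 m

Two edge vectors: Pit 7→Pit 8 = (531, 348, -190), Pit 7→Pit 9 = (176, 157, -69).
Normal n = (Pit 7→Pit 8) × (Pit 7→Pit 9) = (5818, 3199, 22119).
So ∂z/∂x = −n_x/n_z = −0.26303 and ∂z/∂y = −n_y/n_z = −0.14463.
|∇z| = √(a²+b²) = 0.30017, so dip δ = arctan(0.30017) = 16.71°.
True thickness = vertical thickness × cos δ = 47.2 × cos 16.71° = 45.21 m.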